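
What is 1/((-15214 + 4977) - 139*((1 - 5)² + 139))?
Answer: -1/31782 ≈ -3.1464e-5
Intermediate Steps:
1/((-15214 + 4977) - 139*((1 - 5)² + 139)) = 1/(-10237 - 139*((-4)² + 139)) = 1/(-10237 - 139*(16 + 139)) = 1/(-10237 - 139*155) = 1/(-10237 - 21545) = 1/(-31782) = -1/31782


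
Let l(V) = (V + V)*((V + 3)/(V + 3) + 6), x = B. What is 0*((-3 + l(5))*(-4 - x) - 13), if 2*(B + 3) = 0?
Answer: 0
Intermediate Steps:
B = -3 (B = -3 + (½)*0 = -3 + 0 = -3)
x = -3
l(V) = 14*V (l(V) = (2*V)*((3 + V)/(3 + V) + 6) = (2*V)*(1 + 6) = (2*V)*7 = 14*V)
0*((-3 + l(5))*(-4 - x) - 13) = 0*((-3 + 14*5)*(-4 - 1*(-3)) - 13) = 0*((-3 + 70)*(-4 + 3) - 13) = 0*(67*(-1) - 13) = 0*(-67 - 13) = 0*(-80) = 0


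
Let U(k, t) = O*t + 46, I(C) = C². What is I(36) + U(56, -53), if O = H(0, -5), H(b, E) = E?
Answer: 1607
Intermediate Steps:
O = -5
U(k, t) = 46 - 5*t (U(k, t) = -5*t + 46 = 46 - 5*t)
I(36) + U(56, -53) = 36² + (46 - 5*(-53)) = 1296 + (46 + 265) = 1296 + 311 = 1607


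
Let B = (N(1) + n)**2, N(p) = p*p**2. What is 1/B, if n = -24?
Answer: 1/529 ≈ 0.0018904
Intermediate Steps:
N(p) = p**3
B = 529 (B = (1**3 - 24)**2 = (1 - 24)**2 = (-23)**2 = 529)
1/B = 1/529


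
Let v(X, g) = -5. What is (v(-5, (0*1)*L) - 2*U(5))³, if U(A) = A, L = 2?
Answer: -3375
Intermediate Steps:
(v(-5, (0*1)*L) - 2*U(5))³ = (-5 - 2*5)³ = (-5 - 10)³ = (-15)³ = -3375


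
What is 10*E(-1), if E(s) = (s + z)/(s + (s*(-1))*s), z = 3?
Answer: -10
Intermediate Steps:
E(s) = (3 + s)/(s - s²) (E(s) = (s + 3)/(s + (s*(-1))*s) = (3 + s)/(s + (-s)*s) = (3 + s)/(s - s²))
10*E(-1) = 10*((-3 - 1*(-1))/((-1)*(-1 - 1))) = 10*(-1*(-3 + 1)/(-2)) = 10*(-1*(-½)*(-2)) = 10*(-1) = -10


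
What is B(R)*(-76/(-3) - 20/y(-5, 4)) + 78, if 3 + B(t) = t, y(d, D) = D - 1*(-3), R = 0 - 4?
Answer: -238/3 ≈ -79.333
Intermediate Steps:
R = -4
y(d, D) = 3 + D (y(d, D) = D + 3 = 3 + D)
B(t) = -3 + t
B(R)*(-76/(-3) - 20/y(-5, 4)) + 78 = (-3 - 4)*(-76/(-3) - 20/(3 + 4)) + 78 = -7*(-76*(-⅓) - 20/7) + 78 = -7*(76/3 - 20*⅐) + 78 = -7*(76/3 - 20/7) + 78 = -7*472/21 + 78 = -472/3 + 78 = -238/3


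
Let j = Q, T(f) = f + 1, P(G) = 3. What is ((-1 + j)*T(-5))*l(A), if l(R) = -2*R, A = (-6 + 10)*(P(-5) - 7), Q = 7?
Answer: -768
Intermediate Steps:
T(f) = 1 + f
j = 7
A = -16 (A = (-6 + 10)*(3 - 7) = 4*(-4) = -16)
((-1 + j)*T(-5))*l(A) = ((-1 + 7)*(1 - 5))*(-2*(-16)) = (6*(-4))*32 = -24*32 = -768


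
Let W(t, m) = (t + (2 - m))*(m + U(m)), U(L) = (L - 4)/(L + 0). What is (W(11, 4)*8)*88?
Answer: 25344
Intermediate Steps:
U(L) = (-4 + L)/L
W(t, m) = (m + (-4 + m)/m)*(2 + t - m) (W(t, m) = (t + (2 - m))*(m + (-4 + m)/m) = (2 + t - m)*(m + (-4 + m)/m) = (m + (-4 + m)/m)*(2 + t - m))
(W(11, 4)*8)*88 = ((6 + 4 + 11 - 1*4² - 8/4 + 4*11 - 4*11/4)*8)*88 = ((6 + 4 + 11 - 1*16 - 8*¼ + 44 - 4*11*¼)*8)*88 = ((6 + 4 + 11 - 16 - 2 + 44 - 11)*8)*88 = (36*8)*88 = 288*88 = 25344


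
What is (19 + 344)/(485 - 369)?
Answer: 363/116 ≈ 3.1293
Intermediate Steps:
(19 + 344)/(485 - 369) = 363/116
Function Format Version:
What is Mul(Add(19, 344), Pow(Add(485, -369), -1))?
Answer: Rational(363, 116) ≈ 3.1293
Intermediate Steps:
Mul(Add(19, 344), Pow(Add(485, -369), -1)) = Mul(363, Pow(116, -1)) = Mul(363, Rational(1, 116)) = Rational(363, 116)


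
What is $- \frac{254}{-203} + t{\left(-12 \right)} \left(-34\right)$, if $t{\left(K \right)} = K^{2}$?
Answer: $- \frac{993634}{203} \approx -4894.8$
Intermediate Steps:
$- \frac{254}{-203} + t{\left(-12 \right)} \left(-34\right) = - \frac{254}{-203} + \left(-12\right)^{2} \left(-34\right) = \left(-254\right) \left(- \frac{1}{203}\right) + 144 \left(-34\right) = \frac{254}{203} - 4896 = - \frac{993634}{203}$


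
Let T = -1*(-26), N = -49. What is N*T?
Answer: -1274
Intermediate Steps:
T = 26
N*T = -49*26 = -1274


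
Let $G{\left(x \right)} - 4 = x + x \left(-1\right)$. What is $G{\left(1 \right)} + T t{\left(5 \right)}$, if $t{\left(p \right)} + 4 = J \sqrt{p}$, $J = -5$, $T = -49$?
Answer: $200 + 245 \sqrt{5} \approx 747.84$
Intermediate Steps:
$G{\left(x \right)} = 4$ ($G{\left(x \right)} = 4 + \left(x + x \left(-1\right)\right) = 4 + \left(x - x\right) = 4 + 0 = 4$)
$t{\left(p \right)} = -4 - 5 \sqrt{p}$
$G{\left(1 \right)} + T t{\left(5 \right)} = 4 - 49 \left(-4 - 5 \sqrt{5}\right) = 4 + \left(196 + 245 \sqrt{5}\right) = 200 + 245 \sqrt{5}$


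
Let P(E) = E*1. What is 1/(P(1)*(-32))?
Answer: -1/32 ≈ -0.031250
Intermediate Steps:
P(E) = E
1/(P(1)*(-32)) = 1/(1*(-32)) = 1/(-32) = -1/32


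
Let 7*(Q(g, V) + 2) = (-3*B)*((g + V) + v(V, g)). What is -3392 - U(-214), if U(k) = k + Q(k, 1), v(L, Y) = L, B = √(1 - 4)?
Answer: -3176 - 636*I*√3/7 ≈ -3176.0 - 157.37*I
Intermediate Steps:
B = I*√3 (B = √(-3) = I*√3 ≈ 1.732*I)
Q(g, V) = -2 - 3*I*√3*(g + 2*V)/7 (Q(g, V) = -2 + ((-3*I*√3)*((g + V) + V))/7 = -2 + ((-3*I*√3)*((V + g) + V))/7 = -2 + ((-3*I*√3)*(g + 2*V))/7 = -2 + (-3*I*√3*(g + 2*V))/7 = -2 - 3*I*√3*(g + 2*V)/7)
U(k) = -2 + k - 6*I*√3/7 - 3*I*k*√3/7 (U(k) = k + (-2 - 6/7*I*1*√3 - 3*I*k*√3/7) = k + (-2 - 6*I*√3/7 - 3*I*k*√3/7) = -2 + k - 6*I*√3/7 - 3*I*k*√3/7)
-3392 - U(-214) = -3392 - (-2 - 214 - 6*I*√3/7 - 3/7*I*(-214)*√3) = -3392 - (-2 - 214 - 6*I*√3/7 + 642*I*√3/7) = -3392 - (-216 + 636*I*√3/7) = -3392 + (216 - 636*I*√3/7) = -3176 - 636*I*√3/7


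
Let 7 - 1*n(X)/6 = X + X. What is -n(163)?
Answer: 1914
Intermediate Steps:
n(X) = 42 - 12*X (n(X) = 42 - 6*(X + X) = 42 - 12*X)
-n(163) = -(42 - 12*163) = -(42 - 1956) = -1*(-1914) = 1914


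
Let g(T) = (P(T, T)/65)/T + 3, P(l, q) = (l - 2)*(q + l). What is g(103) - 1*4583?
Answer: -297498/65 ≈ -4576.9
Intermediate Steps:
P(l, q) = (-2 + l)*(l + q)
g(T) = 3 + (-4*T/65 + 2*T²/65)/T (g(T) = ((T² - 2*T - 2*T + T*T)/65)/T + 3 = ((T² - 2*T - 2*T + T²)*(1/65))/T + 3 = ((-4*T + 2*T²)*(1/65))/T + 3 = (-4*T/65 + 2*T²/65)/T + 3 = 3 + (-4*T/65 + 2*T²/65)/T)
g(103) - 1*4583 = (191/65 + (2/65)*103) - 1*4583 = (191/65 + 206/65) - 4583 = 397/65 - 4583 = -297498/65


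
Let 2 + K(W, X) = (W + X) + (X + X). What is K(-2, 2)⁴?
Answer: 16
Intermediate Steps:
K(W, X) = -2 + W + 3*X (K(W, X) = -2 + ((W + X) + (X + X)) = -2 + ((W + X) + 2*X) = -2 + (W + 3*X) = -2 + W + 3*X)
K(-2, 2)⁴ = (-2 - 2 + 3*2)⁴ = (-2 - 2 + 6)⁴ = 2⁴ = 16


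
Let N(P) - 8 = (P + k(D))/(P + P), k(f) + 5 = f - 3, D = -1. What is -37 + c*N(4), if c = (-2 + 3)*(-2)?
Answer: -207/4 ≈ -51.750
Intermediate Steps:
k(f) = -8 + f (k(f) = -5 + (f - 3) = -5 + (-3 + f) = -8 + f)
N(P) = 8 + (-9 + P)/(2*P) (N(P) = 8 + (P + (-8 - 1))/(P + P) = 8 + (P - 9)/((2*P)) = 8 + (-9 + P)*(1/(2*P)) = 8 + (-9 + P)/(2*P))
c = -2 (c = 1*(-2) = -2)
-37 + c*N(4) = -37 - (-9 + 17*4)/4 = -37 - (-9 + 68)/4 = -37 - 59/4 = -207/4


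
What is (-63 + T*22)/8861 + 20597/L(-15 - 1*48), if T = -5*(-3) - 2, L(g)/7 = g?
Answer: -182411674/3907701 ≈ -46.680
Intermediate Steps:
L(g) = 7*g
T = 13 (T = 15 - 2 = 13)
(-63 + T*22)/8861 + 20597/L(-15 - 1*48) = (-63 + 13*22)/8861 + 20597/((7*(-15 - 1*48))) = (-63 + 286)*(1/8861) + 20597/((7*(-15 - 48))) = 223*(1/8861) + 20597/((7*(-63))) = 223/8861 + 20597/(-441) = 223/8861 + 20597*(-1/441) = 223/8861 - 20597/441 = -182411674/3907701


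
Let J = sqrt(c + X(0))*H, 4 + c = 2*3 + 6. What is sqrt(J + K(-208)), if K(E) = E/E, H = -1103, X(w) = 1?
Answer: 2*I*sqrt(827) ≈ 57.515*I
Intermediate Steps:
c = 8 (c = -4 + (2*3 + 6) = -4 + (6 + 6) = -4 + 12 = 8)
K(E) = 1
J = -3309 (J = sqrt(8 + 1)*(-1103) = sqrt(9)*(-1103) = 3*(-1103) = -3309)
sqrt(J + K(-208)) = sqrt(-3309 + 1) = sqrt(-3308) = 2*I*sqrt(827)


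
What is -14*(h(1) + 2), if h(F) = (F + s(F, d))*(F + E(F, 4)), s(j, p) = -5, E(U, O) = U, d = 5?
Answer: 84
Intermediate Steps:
h(F) = 2*F*(-5 + F) (h(F) = (F - 5)*(F + F) = (-5 + F)*(2*F) = 2*F*(-5 + F))
-14*(h(1) + 2) = -14*(2*1*(-5 + 1) + 2) = -14*(2*1*(-4) + 2) = -14*(-8 + 2) = -14*(-6) = 84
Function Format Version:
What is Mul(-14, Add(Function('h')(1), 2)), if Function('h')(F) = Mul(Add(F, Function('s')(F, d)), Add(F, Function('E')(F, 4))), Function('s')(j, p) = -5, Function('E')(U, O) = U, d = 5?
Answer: 84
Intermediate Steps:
Function('h')(F) = Mul(2, F, Add(-5, F)) (Function('h')(F) = Mul(Add(F, -5), Add(F, F)) = Mul(Add(-5, F), Mul(2, F)) = Mul(2, F, Add(-5, F)))
Mul(-14, Add(Function('h')(1), 2)) = Mul(-14, Add(Mul(2, 1, Add(-5, 1)), 2)) = Mul(-14, Add(Mul(2, 1, -4), 2)) = Mul(-14, Add(-8, 2)) = Mul(-14, -6) = 84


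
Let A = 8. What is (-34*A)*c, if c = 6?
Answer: -1632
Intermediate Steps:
(-34*A)*c = -34*8*6 = -272*6 = -1632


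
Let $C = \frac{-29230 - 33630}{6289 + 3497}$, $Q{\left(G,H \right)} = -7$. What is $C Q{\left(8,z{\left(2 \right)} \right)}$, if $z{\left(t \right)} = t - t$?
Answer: $\frac{31430}{699} \approx 44.964$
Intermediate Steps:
$z{\left(t \right)} = 0$
$C = - \frac{4490}{699}$ ($C = - \frac{62860}{9786} = \left(-62860\right) \frac{1}{9786} = - \frac{4490}{699} \approx -6.4235$)
$C Q{\left(8,z{\left(2 \right)} \right)} = \left(- \frac{4490}{699}\right) \left(-7\right) = \frac{31430}{699}$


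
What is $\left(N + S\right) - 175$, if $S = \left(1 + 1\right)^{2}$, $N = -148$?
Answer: $-319$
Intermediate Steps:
$S = 4$ ($S = 2^{2} = 4$)
$\left(N + S\right) - 175 = \left(-148 + 4\right) - 175 = -144 - 175 = -319$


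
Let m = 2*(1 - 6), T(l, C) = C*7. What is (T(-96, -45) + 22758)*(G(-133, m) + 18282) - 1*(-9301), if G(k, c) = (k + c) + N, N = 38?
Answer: 407955712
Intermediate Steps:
T(l, C) = 7*C
m = -10 (m = 2*(-5) = -10)
G(k, c) = 38 + c + k (G(k, c) = (k + c) + 38 = (c + k) + 38 = 38 + c + k)
(T(-96, -45) + 22758)*(G(-133, m) + 18282) - 1*(-9301) = (7*(-45) + 22758)*((38 - 10 - 133) + 18282) - 1*(-9301) = (-315 + 22758)*(-105 + 18282) + 9301 = 22443*18177 + 9301 = 407946411 + 9301 = 407955712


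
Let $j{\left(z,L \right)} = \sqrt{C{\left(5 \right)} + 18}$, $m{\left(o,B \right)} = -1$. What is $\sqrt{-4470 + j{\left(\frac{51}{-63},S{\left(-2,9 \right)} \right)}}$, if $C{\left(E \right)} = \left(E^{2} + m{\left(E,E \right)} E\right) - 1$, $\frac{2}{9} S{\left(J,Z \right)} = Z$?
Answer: $\sqrt{-4470 + \sqrt{37}} \approx 66.813 i$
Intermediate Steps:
$S{\left(J,Z \right)} = \frac{9 Z}{2}$
$C{\left(E \right)} = -1 + E^{2} - E$ ($C{\left(E \right)} = \left(E^{2} - E\right) - 1 = -1 + E^{2} - E$)
$j{\left(z,L \right)} = \sqrt{37}$ ($j{\left(z,L \right)} = \sqrt{\left(-1 + 5^{2} - 5\right) + 18} = \sqrt{\left(-1 + 25 - 5\right) + 18} = \sqrt{19 + 18} = \sqrt{37}$)
$\sqrt{-4470 + j{\left(\frac{51}{-63},S{\left(-2,9 \right)} \right)}} = \sqrt{-4470 + \sqrt{37}}$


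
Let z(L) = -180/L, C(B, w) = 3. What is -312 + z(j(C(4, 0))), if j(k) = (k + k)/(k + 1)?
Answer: -432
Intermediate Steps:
j(k) = 2*k/(1 + k) (j(k) = (2*k)/(1 + k) = 2*k/(1 + k))
z(L) = -180/L
-312 + z(j(C(4, 0))) = -312 - 180/(2*3/(1 + 3)) = -312 - 180/(2*3/4) = -312 - 180/(2*3*(¼)) = -312 - 180/3/2 = -312 - 180*⅔ = -312 - 120 = -432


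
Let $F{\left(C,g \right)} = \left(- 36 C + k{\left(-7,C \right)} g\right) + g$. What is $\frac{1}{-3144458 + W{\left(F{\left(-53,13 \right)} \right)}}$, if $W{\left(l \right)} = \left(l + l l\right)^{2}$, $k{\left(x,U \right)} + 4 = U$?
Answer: $\frac{1}{1942062071942} \approx 5.1492 \cdot 10^{-13}$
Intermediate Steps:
$k{\left(x,U \right)} = -4 + U$
$F{\left(C,g \right)} = g - 36 C + g \left(-4 + C\right)$ ($F{\left(C,g \right)} = \left(- 36 C + \left(-4 + C\right) g\right) + g = \left(- 36 C + g \left(-4 + C\right)\right) + g = g - 36 C + g \left(-4 + C\right)$)
$W{\left(l \right)} = \left(l + l^{2}\right)^{2}$
$\frac{1}{-3144458 + W{\left(F{\left(-53,13 \right)} \right)}} = \frac{1}{-3144458 + \left(13 - -1908 + 13 \left(-4 - 53\right)\right)^{2} \left(1 + \left(13 - -1908 + 13 \left(-4 - 53\right)\right)\right)^{2}} = \frac{1}{-3144458 + \left(13 + 1908 + 13 \left(-57\right)\right)^{2} \left(1 + \left(13 + 1908 + 13 \left(-57\right)\right)\right)^{2}} = \frac{1}{-3144458 + \left(13 + 1908 - 741\right)^{2} \left(1 + \left(13 + 1908 - 741\right)\right)^{2}} = \frac{1}{-3144458 + 1180^{2} \left(1 + 1180\right)^{2}} = \frac{1}{-3144458 + 1392400 \cdot 1181^{2}} = \frac{1}{-3144458 + 1392400 \cdot 1394761} = \frac{1}{-3144458 + 1942065216400} = \frac{1}{1942062071942}$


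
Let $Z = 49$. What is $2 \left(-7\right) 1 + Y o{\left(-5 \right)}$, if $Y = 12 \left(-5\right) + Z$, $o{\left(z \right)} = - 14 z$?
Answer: $-784$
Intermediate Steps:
$Y = -11$ ($Y = 12 \left(-5\right) + 49 = -60 + 49 = -11$)
$2 \left(-7\right) 1 + Y o{\left(-5 \right)} = 2 \left(-7\right) 1 - 11 \left(\left(-14\right) \left(-5\right)\right) = \left(-14\right) 1 - 770 = -14 - 770 = -784$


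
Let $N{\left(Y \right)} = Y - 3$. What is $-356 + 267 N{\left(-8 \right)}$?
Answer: $-3293$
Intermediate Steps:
$N{\left(Y \right)} = -3 + Y$ ($N{\left(Y \right)} = Y - 3 = -3 + Y$)
$-356 + 267 N{\left(-8 \right)} = -356 + 267 \left(-3 - 8\right) = -356 + 267 \left(-11\right) = -356 - 2937 = -3293$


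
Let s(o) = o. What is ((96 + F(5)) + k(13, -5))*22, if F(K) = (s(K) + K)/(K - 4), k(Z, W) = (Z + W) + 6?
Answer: 2640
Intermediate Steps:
k(Z, W) = 6 + W + Z (k(Z, W) = (W + Z) + 6 = 6 + W + Z)
F(K) = 2*K/(-4 + K) (F(K) = (K + K)/(K - 4) = (2*K)/(-4 + K) = 2*K/(-4 + K))
((96 + F(5)) + k(13, -5))*22 = ((96 + 2*5/(-4 + 5)) + (6 - 5 + 13))*22 = ((96 + 2*5/1) + 14)*22 = ((96 + 2*5*1) + 14)*22 = ((96 + 10) + 14)*22 = (106 + 14)*22 = 120*22 = 2640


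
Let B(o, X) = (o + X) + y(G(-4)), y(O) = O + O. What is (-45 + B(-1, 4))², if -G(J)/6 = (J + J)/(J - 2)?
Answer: 3364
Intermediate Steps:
G(J) = -12*J/(-2 + J) (G(J) = -6*(J + J)/(J - 2) = -6*2*J/(-2 + J) = -12*J/(-2 + J))
y(O) = 2*O
B(o, X) = -16 + X + o (B(o, X) = (o + X) + 2*(-12*(-4)/(-2 - 4)) = (X + o) + 2*(-12*(-4)/(-6)) = (X + o) + 2*(-12*(-4)*(-⅙)) = (X + o) + 2*(-8) = (X + o) - 16 = -16 + X + o)
(-45 + B(-1, 4))² = (-45 + (-16 + 4 - 1))² = (-45 - 13)² = (-58)² = 3364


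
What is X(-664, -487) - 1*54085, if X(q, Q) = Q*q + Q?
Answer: 268796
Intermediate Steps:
X(q, Q) = Q + Q*q
X(-664, -487) - 1*54085 = -487*(1 - 664) - 1*54085 = -487*(-663) - 54085 = 322881 - 54085 = 268796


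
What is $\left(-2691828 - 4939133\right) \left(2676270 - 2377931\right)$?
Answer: $-2276613273779$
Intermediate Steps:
$\left(-2691828 - 4939133\right) \left(2676270 - 2377931\right) = - 7630961 \left(2676270 - 2377931\right) = \left(-7630961\right) 298339 = -2276613273779$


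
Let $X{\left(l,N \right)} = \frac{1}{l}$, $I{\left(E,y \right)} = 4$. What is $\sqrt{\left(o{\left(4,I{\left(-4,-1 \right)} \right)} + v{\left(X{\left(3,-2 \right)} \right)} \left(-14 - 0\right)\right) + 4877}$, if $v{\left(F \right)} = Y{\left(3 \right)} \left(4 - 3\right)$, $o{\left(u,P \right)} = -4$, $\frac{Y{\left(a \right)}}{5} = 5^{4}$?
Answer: $i \sqrt{38877} \approx 197.17 i$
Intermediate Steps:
$Y{\left(a \right)} = 3125$ ($Y{\left(a \right)} = 5 \cdot 5^{4} = 5 \cdot 625 = 3125$)
$v{\left(F \right)} = 3125$ ($v{\left(F \right)} = 3125 \left(4 - 3\right) = 3125 \cdot 1 = 3125$)
$\sqrt{\left(o{\left(4,I{\left(-4,-1 \right)} \right)} + v{\left(X{\left(3,-2 \right)} \right)} \left(-14 - 0\right)\right) + 4877} = \sqrt{\left(-4 + 3125 \left(-14 - 0\right)\right) + 4877} = \sqrt{\left(-4 + 3125 \left(-14 + 0\right)\right) + 4877} = \sqrt{\left(-4 + 3125 \left(-14\right)\right) + 4877} = \sqrt{\left(-4 - 43750\right) + 4877} = \sqrt{-43754 + 4877} = \sqrt{-38877} = i \sqrt{38877}$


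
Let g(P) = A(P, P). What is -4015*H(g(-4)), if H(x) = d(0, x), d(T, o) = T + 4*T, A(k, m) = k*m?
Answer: 0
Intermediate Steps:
g(P) = P² (g(P) = P*P = P²)
d(T, o) = 5*T
H(x) = 0 (H(x) = 5*0 = 0)
-4015*H(g(-4)) = -4015*0 = 0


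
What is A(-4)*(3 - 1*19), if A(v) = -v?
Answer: -64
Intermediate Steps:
A(-4)*(3 - 1*19) = (-1*(-4))*(3 - 1*19) = 4*(3 - 19) = 4*(-16) = -64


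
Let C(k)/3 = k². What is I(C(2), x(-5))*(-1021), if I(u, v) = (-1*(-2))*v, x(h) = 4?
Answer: -8168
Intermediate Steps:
C(k) = 3*k²
I(u, v) = 2*v
I(C(2), x(-5))*(-1021) = (2*4)*(-1021) = 8*(-1021) = -8168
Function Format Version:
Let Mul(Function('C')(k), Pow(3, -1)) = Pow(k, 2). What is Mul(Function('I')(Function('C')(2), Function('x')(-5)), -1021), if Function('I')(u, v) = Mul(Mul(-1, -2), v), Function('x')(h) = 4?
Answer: -8168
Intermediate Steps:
Function('C')(k) = Mul(3, Pow(k, 2))
Function('I')(u, v) = Mul(2, v)
Mul(Function('I')(Function('C')(2), Function('x')(-5)), -1021) = Mul(Mul(2, 4), -1021) = Mul(8, -1021) = -8168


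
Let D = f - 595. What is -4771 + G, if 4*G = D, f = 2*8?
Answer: -19663/4 ≈ -4915.8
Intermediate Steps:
f = 16
D = -579 (D = 16 - 595 = -579)
G = -579/4 (G = (¼)*(-579) = -579/4 ≈ -144.75)
-4771 + G = -4771 - 579/4 = -19663/4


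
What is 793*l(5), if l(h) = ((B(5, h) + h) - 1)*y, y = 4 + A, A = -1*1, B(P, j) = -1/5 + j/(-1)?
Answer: -14274/5 ≈ -2854.8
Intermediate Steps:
B(P, j) = -1/5 - j (B(P, j) = -1*1/5 + j*(-1) = -1/5 - j)
A = -1
y = 3 (y = 4 - 1 = 3)
l(h) = -18/5 (l(h) = (((-1/5 - h) + h) - 1)*3 = (-1/5 - 1)*3 = -6/5*3 = -18/5)
793*l(5) = 793*(-18/5) = -14274/5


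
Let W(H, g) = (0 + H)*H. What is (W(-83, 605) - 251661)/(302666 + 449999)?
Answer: -244772/752665 ≈ -0.32521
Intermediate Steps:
W(H, g) = H² (W(H, g) = H*H = H²)
(W(-83, 605) - 251661)/(302666 + 449999) = ((-83)² - 251661)/(302666 + 449999) = (6889 - 251661)/752665 = -244772*1/752665 = -244772/752665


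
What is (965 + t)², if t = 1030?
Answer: 3980025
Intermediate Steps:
(965 + t)² = (965 + 1030)² = 1995² = 3980025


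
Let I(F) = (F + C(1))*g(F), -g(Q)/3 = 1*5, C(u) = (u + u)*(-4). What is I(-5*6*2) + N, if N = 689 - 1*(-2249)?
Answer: 3958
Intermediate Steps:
N = 2938 (N = 689 + 2249 = 2938)
C(u) = -8*u (C(u) = (2*u)*(-4) = -8*u)
g(Q) = -15 (g(Q) = -3*5 = -15)
I(F) = 120 - 15*F (I(F) = (F - 8*1)*(-15) = (F - 8)*(-15) = (-8 + F)*(-15) = 120 - 15*F)
I(-5*6*2) + N = (120 - 15*(-5*6)*2) + 2938 = (120 - (-450)*2) + 2938 = (120 - 15*(-60)) + 2938 = (120 + 900) + 2938 = 1020 + 2938 = 3958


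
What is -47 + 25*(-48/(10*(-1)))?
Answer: 73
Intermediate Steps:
-47 + 25*(-48/(10*(-1))) = -47 + 25*(-48/(-10)) = -47 + 25*(-48*(-1/10)) = -47 + 25*(24/5) = -47 + 120 = 73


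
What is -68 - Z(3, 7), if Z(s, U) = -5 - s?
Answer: -60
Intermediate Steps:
-68 - Z(3, 7) = -68 - (-5 - 1*3) = -68 - (-5 - 3) = -68 - 1*(-8) = -68 + 8 = -60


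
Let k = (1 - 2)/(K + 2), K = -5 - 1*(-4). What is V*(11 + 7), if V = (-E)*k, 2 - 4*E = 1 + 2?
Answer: -9/2 ≈ -4.5000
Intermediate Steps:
E = -1/4 (E = 1/2 - (1 + 2)/4 = 1/2 - 1/4*3 = 1/2 - 3/4 = -1/4 ≈ -0.25000)
K = -1 (K = -5 + 4 = -1)
k = -1 (k = (1 - 2)/(-1 + 2) = -1/1 = -1*1 = -1)
V = -1/4 (V = -1*(-1/4)*(-1) = (1/4)*(-1) = -1/4 ≈ -0.25000)
V*(11 + 7) = -(11 + 7)/4 = -1/4*18 = -9/2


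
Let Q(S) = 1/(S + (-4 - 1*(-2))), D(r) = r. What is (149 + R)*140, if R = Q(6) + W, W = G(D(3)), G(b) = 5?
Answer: 21595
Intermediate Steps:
W = 5
Q(S) = 1/(-2 + S) (Q(S) = 1/(S + (-4 + 2)) = 1/(S - 2) = 1/(-2 + S))
R = 21/4 (R = 1/(-2 + 6) + 5 = 1/4 + 5 = ¼ + 5 = 21/4 ≈ 5.2500)
(149 + R)*140 = (149 + 21/4)*140 = (617/4)*140 = 21595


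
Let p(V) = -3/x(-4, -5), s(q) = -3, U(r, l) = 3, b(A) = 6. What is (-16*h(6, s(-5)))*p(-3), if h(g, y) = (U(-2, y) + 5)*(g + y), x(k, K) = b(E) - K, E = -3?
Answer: 1152/11 ≈ 104.73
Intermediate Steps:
x(k, K) = 6 - K
p(V) = -3/11 (p(V) = -3/(6 - 1*(-5)) = -3/(6 + 5) = -3/11)
h(g, y) = 8*g + 8*y (h(g, y) = (3 + 5)*(g + y) = 8*(g + y) = 8*g + 8*y)
(-16*h(6, s(-5)))*p(-3) = -16*(8*6 + 8*(-3))*(-3/11) = -16*(48 - 24)*(-3/11) = -16*24*(-3/11) = -384*(-3/11) = 1152/11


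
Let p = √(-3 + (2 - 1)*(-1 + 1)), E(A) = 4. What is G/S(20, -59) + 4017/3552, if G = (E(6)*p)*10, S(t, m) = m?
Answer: 1339/1184 - 40*I*√3/59 ≈ 1.1309 - 1.1743*I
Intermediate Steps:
p = I*√3 (p = √(-3 + 1*0) = √(-3 + 0) = √(-3) = I*√3 ≈ 1.732*I)
G = 40*I*√3 (G = (4*(I*√3))*10 = (4*I*√3)*10 = 40*I*√3 ≈ 69.282*I)
G/S(20, -59) + 4017/3552 = (40*I*√3)/(-59) + 4017/3552 = (40*I*√3)*(-1/59) + 4017*(1/3552) = -40*I*√3/59 + 1339/1184 = 1339/1184 - 40*I*√3/59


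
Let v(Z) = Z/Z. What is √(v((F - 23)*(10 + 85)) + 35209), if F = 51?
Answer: √35210 ≈ 187.64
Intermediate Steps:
v(Z) = 1
√(v((F - 23)*(10 + 85)) + 35209) = √(1 + 35209) = √35210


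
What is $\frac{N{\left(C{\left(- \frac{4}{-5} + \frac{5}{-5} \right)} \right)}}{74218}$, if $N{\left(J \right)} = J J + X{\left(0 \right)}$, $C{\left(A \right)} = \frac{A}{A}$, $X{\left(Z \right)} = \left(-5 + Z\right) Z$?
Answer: $\frac{1}{74218} \approx 1.3474 \cdot 10^{-5}$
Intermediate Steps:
$X{\left(Z \right)} = Z \left(-5 + Z\right)$
$C{\left(A \right)} = 1$
$N{\left(J \right)} = J^{2}$ ($N{\left(J \right)} = J J + 0 \left(-5 + 0\right) = J^{2} + 0 \left(-5\right) = J^{2} + 0 = J^{2}$)
$\frac{N{\left(C{\left(- \frac{4}{-5} + \frac{5}{-5} \right)} \right)}}{74218} = \frac{1^{2}}{74218} = 1 \cdot \frac{1}{74218} = \frac{1}{74218}$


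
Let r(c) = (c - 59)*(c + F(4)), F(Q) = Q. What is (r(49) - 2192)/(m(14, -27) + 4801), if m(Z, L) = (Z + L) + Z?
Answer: -1361/2401 ≈ -0.56685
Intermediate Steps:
m(Z, L) = L + 2*Z (m(Z, L) = (L + Z) + Z = L + 2*Z)
r(c) = (-59 + c)*(4 + c) (r(c) = (c - 59)*(c + 4) = (-59 + c)*(4 + c))
(r(49) - 2192)/(m(14, -27) + 4801) = ((-236 + 49² - 55*49) - 2192)/((-27 + 2*14) + 4801) = ((-236 + 2401 - 2695) - 2192)/((-27 + 28) + 4801) = (-530 - 2192)/(1 + 4801) = -2722/4802 = -2722*1/4802 = -1361/2401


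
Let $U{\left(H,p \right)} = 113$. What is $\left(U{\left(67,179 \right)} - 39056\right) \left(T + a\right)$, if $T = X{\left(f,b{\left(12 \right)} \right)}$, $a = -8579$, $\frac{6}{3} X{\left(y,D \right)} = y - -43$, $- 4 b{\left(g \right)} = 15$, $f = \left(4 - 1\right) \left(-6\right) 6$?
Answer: $\frac{670715289}{2} \approx 3.3536 \cdot 10^{8}$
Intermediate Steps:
$f = -108$ ($f = 3 \left(-6\right) 6 = \left(-18\right) 6 = -108$)
$b{\left(g \right)} = - \frac{15}{4}$ ($b{\left(g \right)} = \left(- \frac{1}{4}\right) 15 = - \frac{15}{4}$)
$X{\left(y,D \right)} = \frac{43}{2} + \frac{y}{2}$ ($X{\left(y,D \right)} = \frac{y - -43}{2} = \frac{y + 43}{2} = \frac{43 + y}{2} = \frac{43}{2} + \frac{y}{2}$)
$T = - \frac{65}{2}$ ($T = \frac{43}{2} + \frac{1}{2} \left(-108\right) = \frac{43}{2} - 54 = - \frac{65}{2} \approx -32.5$)
$\left(U{\left(67,179 \right)} - 39056\right) \left(T + a\right) = \left(113 - 39056\right) \left(- \frac{65}{2} - 8579\right) = \left(-38943\right) \left(- \frac{17223}{2}\right) = \frac{670715289}{2}$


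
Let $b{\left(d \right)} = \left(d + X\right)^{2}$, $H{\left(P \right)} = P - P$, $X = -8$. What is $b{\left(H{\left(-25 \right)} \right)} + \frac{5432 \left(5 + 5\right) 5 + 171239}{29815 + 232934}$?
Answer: $\frac{5752925}{87583} \approx 65.685$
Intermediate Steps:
$H{\left(P \right)} = 0$
$b{\left(d \right)} = \left(-8 + d\right)^{2}$ ($b{\left(d \right)} = \left(d - 8\right)^{2} = \left(-8 + d\right)^{2}$)
$b{\left(H{\left(-25 \right)} \right)} + \frac{5432 \left(5 + 5\right) 5 + 171239}{29815 + 232934} = \left(-8 + 0\right)^{2} + \frac{5432 \left(5 + 5\right) 5 + 171239}{29815 + 232934} = \left(-8\right)^{2} + \frac{5432 \cdot 10 \cdot 5 + 171239}{262749} = 64 + \left(5432 \cdot 50 + 171239\right) \frac{1}{262749} = 64 + \left(271600 + 171239\right) \frac{1}{262749} = 64 + 442839 \cdot \frac{1}{262749} = 64 + \frac{147613}{87583} = \frac{5752925}{87583}$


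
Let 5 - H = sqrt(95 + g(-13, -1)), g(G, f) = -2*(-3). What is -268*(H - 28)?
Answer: 6164 + 268*sqrt(101) ≈ 8857.4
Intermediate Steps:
g(G, f) = 6
H = 5 - sqrt(101) (H = 5 - sqrt(95 + 6) = 5 - sqrt(101) ≈ -5.0499)
-268*(H - 28) = -268*((5 - sqrt(101)) - 28) = -268*(-23 - sqrt(101)) = 6164 + 268*sqrt(101)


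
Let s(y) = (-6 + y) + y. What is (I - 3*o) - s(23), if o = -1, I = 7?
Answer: -30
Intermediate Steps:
s(y) = -6 + 2*y
(I - 3*o) - s(23) = (7 - 3*(-1)) - (-6 + 2*23) = (7 + 3) - (-6 + 46) = 10 - 1*40 = 10 - 40 = -30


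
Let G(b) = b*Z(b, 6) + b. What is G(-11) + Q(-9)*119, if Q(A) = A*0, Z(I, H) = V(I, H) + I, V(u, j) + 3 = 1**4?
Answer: 132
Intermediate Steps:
V(u, j) = -2 (V(u, j) = -3 + 1**4 = -3 + 1 = -2)
Z(I, H) = -2 + I
Q(A) = 0
G(b) = b + b*(-2 + b) (G(b) = b*(-2 + b) + b = b + b*(-2 + b))
G(-11) + Q(-9)*119 = -11*(-1 - 11) + 0*119 = -11*(-12) + 0 = 132 + 0 = 132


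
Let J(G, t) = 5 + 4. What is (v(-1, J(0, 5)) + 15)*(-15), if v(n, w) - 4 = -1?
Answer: -270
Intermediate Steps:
J(G, t) = 9
v(n, w) = 3 (v(n, w) = 4 - 1 = 3)
(v(-1, J(0, 5)) + 15)*(-15) = (3 + 15)*(-15) = 18*(-15) = -270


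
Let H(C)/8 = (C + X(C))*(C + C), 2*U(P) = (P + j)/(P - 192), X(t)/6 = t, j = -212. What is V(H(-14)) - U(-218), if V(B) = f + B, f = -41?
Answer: 1796659/82 ≈ 21910.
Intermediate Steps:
X(t) = 6*t
U(P) = (-212 + P)/(2*(-192 + P)) (U(P) = ((P - 212)/(P - 192))/2 = ((-212 + P)/(-192 + P))/2 = (-212 + P)/(2*(-192 + P)))
H(C) = 112*C**2 (H(C) = 8*((C + 6*C)*(C + C)) = 8*((7*C)*(2*C)) = 8*(14*C**2) = 112*C**2)
V(B) = -41 + B
V(H(-14)) - U(-218) = (-41 + 112*(-14)**2) - (-212 - 218)/(2*(-192 - 218)) = (-41 + 112*196) - (-430)/(2*(-410)) = (-41 + 21952) - (-1)*(-430)/(2*410) = 21911 - 1*43/82 = 21911 - 43/82 = 1796659/82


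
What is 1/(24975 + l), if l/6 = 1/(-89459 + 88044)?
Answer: 1415/35339619 ≈ 4.0040e-5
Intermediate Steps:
l = -6/1415 (l = 6/(-89459 + 88044) = 6/(-1415) = 6*(-1/1415) = -6/1415 ≈ -0.0042403)
1/(24975 + l) = 1/(24975 - 6/1415) = 1/(35339619/1415) = 1415/35339619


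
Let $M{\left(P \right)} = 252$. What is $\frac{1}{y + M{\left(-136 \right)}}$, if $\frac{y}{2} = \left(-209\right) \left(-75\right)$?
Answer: $\frac{1}{31602} \approx 3.1644 \cdot 10^{-5}$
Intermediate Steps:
$y = 31350$ ($y = 2 \left(\left(-209\right) \left(-75\right)\right) = 2 \cdot 15675 = 31350$)
$\frac{1}{y + M{\left(-136 \right)}} = \frac{1}{31350 + 252} = \frac{1}{31602}$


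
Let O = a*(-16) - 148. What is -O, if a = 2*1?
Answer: 180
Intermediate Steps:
a = 2
O = -180 (O = 2*(-16) - 148 = -32 - 148 = -180)
-O = -1*(-180) = 180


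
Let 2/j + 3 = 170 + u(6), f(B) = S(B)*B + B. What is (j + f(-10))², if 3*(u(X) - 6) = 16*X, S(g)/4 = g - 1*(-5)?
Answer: 1517258304/42025 ≈ 36104.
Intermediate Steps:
S(g) = 20 + 4*g (S(g) = 4*(g - 1*(-5)) = 4*(g + 5) = 4*(5 + g) = 20 + 4*g)
u(X) = 6 + 16*X/3 (u(X) = 6 + (16*X)/3 = 6 + 16*X/3)
f(B) = B + B*(20 + 4*B) (f(B) = (20 + 4*B)*B + B = B*(20 + 4*B) + B = B + B*(20 + 4*B))
j = 2/205 (j = 2/(-3 + (170 + (6 + (16/3)*6))) = 2/(-3 + (170 + (6 + 32))) = 2/(-3 + (170 + 38)) = 2/(-3 + 208) = 2/205 ≈ 0.0097561)
(j + f(-10))² = (2/205 - 10*(21 + 4*(-10)))² = (2/205 - 10*(21 - 40))² = (2/205 - 10*(-19))² = (2/205 + 190)² = (38952/205)² = 1517258304/42025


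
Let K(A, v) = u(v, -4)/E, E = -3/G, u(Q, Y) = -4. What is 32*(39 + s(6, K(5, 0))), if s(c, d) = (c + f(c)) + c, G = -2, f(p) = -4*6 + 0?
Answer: 864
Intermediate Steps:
f(p) = -24 (f(p) = -24 + 0 = -24)
E = 3/2 (E = -3/(-2) = -3*(-½) = 3/2 ≈ 1.5000)
K(A, v) = -8/3 (K(A, v) = -4/3/2 = -4*⅔ = -8/3)
s(c, d) = -24 + 2*c (s(c, d) = (c - 24) + c = (-24 + c) + c = -24 + 2*c)
32*(39 + s(6, K(5, 0))) = 32*(39 + (-24 + 2*6)) = 32*(39 + (-24 + 12)) = 32*(39 - 12) = 32*27 = 864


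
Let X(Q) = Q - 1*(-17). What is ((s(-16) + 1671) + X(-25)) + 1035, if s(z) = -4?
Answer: 2694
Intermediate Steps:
X(Q) = 17 + Q (X(Q) = Q + 17 = 17 + Q)
((s(-16) + 1671) + X(-25)) + 1035 = ((-4 + 1671) + (17 - 25)) + 1035 = (1667 - 8) + 1035 = 1659 + 1035 = 2694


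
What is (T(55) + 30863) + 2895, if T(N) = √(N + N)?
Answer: 33758 + √110 ≈ 33769.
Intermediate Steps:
T(N) = √2*√N (T(N) = √(2*N) = √2*√N)
(T(55) + 30863) + 2895 = (√2*√55 + 30863) + 2895 = (√110 + 30863) + 2895 = (30863 + √110) + 2895 = 33758 + √110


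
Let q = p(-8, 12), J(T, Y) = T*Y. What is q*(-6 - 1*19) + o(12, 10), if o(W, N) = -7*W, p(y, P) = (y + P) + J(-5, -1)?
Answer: -309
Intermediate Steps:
p(y, P) = 5 + P + y (p(y, P) = (y + P) - 5*(-1) = (P + y) + 5 = 5 + P + y)
q = 9 (q = 5 + 12 - 8 = 9)
q*(-6 - 1*19) + o(12, 10) = 9*(-6 - 1*19) - 7*12 = 9*(-6 - 19) - 84 = 9*(-25) - 84 = -225 - 84 = -309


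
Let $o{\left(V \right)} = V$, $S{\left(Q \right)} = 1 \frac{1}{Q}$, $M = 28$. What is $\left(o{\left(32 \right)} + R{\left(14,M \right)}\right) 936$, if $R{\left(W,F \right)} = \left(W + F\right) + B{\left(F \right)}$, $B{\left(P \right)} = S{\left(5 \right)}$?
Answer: $\frac{347256}{5} \approx 69451.0$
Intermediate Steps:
$S{\left(Q \right)} = \frac{1}{Q}$
$B{\left(P \right)} = \frac{1}{5}$
$R{\left(W,F \right)} = \frac{1}{5} + F + W$ ($R{\left(W,F \right)} = \left(W + F\right) + \frac{1}{5} = \left(F + W\right) + \frac{1}{5} = \frac{1}{5} + F + W$)
$\left(o{\left(32 \right)} + R{\left(14,M \right)}\right) 936 = \left(32 + \left(\frac{1}{5} + 28 + 14\right)\right) 936 = \left(32 + \frac{211}{5}\right) 936 = \frac{371}{5} \cdot 936 = \frac{347256}{5}$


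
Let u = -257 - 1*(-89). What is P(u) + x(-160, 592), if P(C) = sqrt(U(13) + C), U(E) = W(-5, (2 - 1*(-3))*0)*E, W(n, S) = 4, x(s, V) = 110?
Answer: 110 + 2*I*sqrt(29) ≈ 110.0 + 10.77*I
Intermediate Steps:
u = -168 (u = -257 + 89 = -168)
U(E) = 4*E
P(C) = sqrt(52 + C) (P(C) = sqrt(4*13 + C) = sqrt(52 + C))
P(u) + x(-160, 592) = sqrt(52 - 168) + 110 = sqrt(-116) + 110 = 2*I*sqrt(29) + 110 = 110 + 2*I*sqrt(29)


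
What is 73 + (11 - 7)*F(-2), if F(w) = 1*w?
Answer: 65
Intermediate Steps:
F(w) = w
73 + (11 - 7)*F(-2) = 73 + (11 - 7)*(-2) = 73 + 4*(-2) = 73 - 8 = 65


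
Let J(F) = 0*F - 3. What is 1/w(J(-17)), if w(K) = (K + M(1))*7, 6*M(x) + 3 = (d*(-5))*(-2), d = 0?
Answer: -2/49 ≈ -0.040816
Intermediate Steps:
J(F) = -3 (J(F) = 0 - 3 = -3)
M(x) = -½ (M(x) = -½ + ((0*(-5))*(-2))/6 = -½ + (0*(-2))/6 = -½ + (⅙)*0 = -½ + 0 = -½)
w(K) = -7/2 + 7*K (w(K) = (K - ½)*7 = (-½ + K)*7 = -7/2 + 7*K)
1/w(J(-17)) = 1/(-7/2 + 7*(-3)) = 1/(-7/2 - 21) = 1/(-49/2) = -2/49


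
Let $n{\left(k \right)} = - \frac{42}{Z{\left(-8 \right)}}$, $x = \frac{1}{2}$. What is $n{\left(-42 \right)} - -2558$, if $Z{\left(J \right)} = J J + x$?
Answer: $\frac{109966}{43} \approx 2557.3$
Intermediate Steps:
$x = \frac{1}{2} \approx 0.5$
$Z{\left(J \right)} = \frac{1}{2} + J^{2}$ ($Z{\left(J \right)} = J J + \frac{1}{2} = J^{2} + \frac{1}{2} = \frac{1}{2} + J^{2}$)
$n{\left(k \right)} = - \frac{28}{43}$ ($n{\left(k \right)} = - \frac{42}{\frac{1}{2} + \left(-8\right)^{2}} = - \frac{42}{\frac{1}{2} + 64} = - \frac{42}{\frac{129}{2}} = \left(-42\right) \frac{2}{129} = - \frac{28}{43}$)
$n{\left(-42 \right)} - -2558 = - \frac{28}{43} - -2558 = - \frac{28}{43} + 2558 = \frac{109966}{43}$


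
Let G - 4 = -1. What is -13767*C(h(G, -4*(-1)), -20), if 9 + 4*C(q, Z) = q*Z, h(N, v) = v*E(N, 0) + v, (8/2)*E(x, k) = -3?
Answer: 399243/4 ≈ 99811.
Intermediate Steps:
G = 3 (G = 4 - 1 = 3)
E(x, k) = -¾ (E(x, k) = (¼)*(-3) = -¾)
h(N, v) = v/4 (h(N, v) = v*(-¾) + v = -3*v/4 + v = v/4)
C(q, Z) = -9/4 + Z*q/4 (C(q, Z) = -9/4 + (q*Z)/4 = -9/4 + (Z*q)/4 = -9/4 + Z*q/4)
-13767*C(h(G, -4*(-1)), -20) = -13767*(-9/4 + (¼)*(-20)*((-4*(-1))/4)) = -13767*(-9/4 + (¼)*(-20)*((¼)*4)) = -13767*(-9/4 + (¼)*(-20)*1) = -13767*(-9/4 - 5) = -13767*(-29/4) = 399243/4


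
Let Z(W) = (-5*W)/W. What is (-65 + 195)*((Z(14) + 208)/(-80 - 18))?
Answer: -1885/7 ≈ -269.29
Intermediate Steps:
Z(W) = -5
(-65 + 195)*((Z(14) + 208)/(-80 - 18)) = (-65 + 195)*((-5 + 208)/(-80 - 18)) = 130*(203/(-98)) = 130*(203*(-1/98)) = 130*(-29/14) = -1885/7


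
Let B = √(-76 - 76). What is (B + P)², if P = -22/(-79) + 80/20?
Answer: -834388/6241 + 1352*I*√38/79 ≈ -133.69 + 105.5*I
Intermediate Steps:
P = 338/79 (P = -22*(-1/79) + 80*(1/20) = 22/79 + 4 = 338/79 ≈ 4.2785)
B = 2*I*√38 (B = √(-152) = 2*I*√38 ≈ 12.329*I)
(B + P)² = (2*I*√38 + 338/79)² = (338/79 + 2*I*√38)²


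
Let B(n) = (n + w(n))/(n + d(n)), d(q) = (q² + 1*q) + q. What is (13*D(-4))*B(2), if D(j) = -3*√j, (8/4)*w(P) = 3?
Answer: -273*I/10 ≈ -27.3*I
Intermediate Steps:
w(P) = 3/2 (w(P) = (½)*3 = 3/2)
d(q) = q² + 2*q (d(q) = (q² + q) + q = (q + q²) + q = q² + 2*q)
B(n) = (3/2 + n)/(n + n*(2 + n)) (B(n) = (n + 3/2)/(n + n*(2 + n)) = (3/2 + n)/(n + n*(2 + n)))
(13*D(-4))*B(2) = (13*(-6*I))*((3/2 + 2)/(2*(3 + 2))) = (13*(-6*I))*((½)*(7/2)/5) = (13*(-6*I))*((½)*(⅕)*(7/2)) = -78*I*(7/20) = -273*I/10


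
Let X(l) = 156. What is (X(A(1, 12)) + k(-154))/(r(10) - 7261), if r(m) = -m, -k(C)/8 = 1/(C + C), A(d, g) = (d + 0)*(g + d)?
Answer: -12014/559867 ≈ -0.021459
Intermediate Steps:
A(d, g) = d*(d + g)
k(C) = -4/C (k(C) = -8/(C + C) = -8*1/(2*C) = -4/C)
(X(A(1, 12)) + k(-154))/(r(10) - 7261) = (156 - 4/(-154))/(-1*10 - 7261) = (156 - 4*(-1/154))/(-10 - 7261) = (156 + 2/77)/(-7271) = (12014/77)*(-1/7271) = -12014/559867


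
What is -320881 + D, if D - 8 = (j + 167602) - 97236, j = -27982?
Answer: -278489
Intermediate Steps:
D = 42392 (D = 8 + ((-27982 + 167602) - 97236) = 8 + (139620 - 97236) = 8 + 42384 = 42392)
-320881 + D = -320881 + 42392 = -278489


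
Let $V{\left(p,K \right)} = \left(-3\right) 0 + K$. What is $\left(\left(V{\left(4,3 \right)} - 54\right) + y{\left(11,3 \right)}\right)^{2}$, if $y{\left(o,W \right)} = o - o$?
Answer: $2601$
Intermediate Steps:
$V{\left(p,K \right)} = K$ ($V{\left(p,K \right)} = 0 + K = K$)
$y{\left(o,W \right)} = 0$
$\left(\left(V{\left(4,3 \right)} - 54\right) + y{\left(11,3 \right)}\right)^{2} = \left(\left(3 - 54\right) + 0\right)^{2} = \left(-51 + 0\right)^{2} = \left(-51\right)^{2} = 2601$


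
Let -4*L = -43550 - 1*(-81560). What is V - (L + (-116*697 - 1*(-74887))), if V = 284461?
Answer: 599857/2 ≈ 2.9993e+5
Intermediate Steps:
L = -19005/2 (L = -(-43550 - 1*(-81560))/4 = -(-43550 + 81560)/4 = -¼*38010 = -19005/2 ≈ -9502.5)
V - (L + (-116*697 - 1*(-74887))) = 284461 - (-19005/2 + (-116*697 - 1*(-74887))) = 284461 - (-19005/2 + (-80852 + 74887)) = 284461 - (-19005/2 - 5965) = 284461 - 1*(-30935/2) = 284461 + 30935/2 = 599857/2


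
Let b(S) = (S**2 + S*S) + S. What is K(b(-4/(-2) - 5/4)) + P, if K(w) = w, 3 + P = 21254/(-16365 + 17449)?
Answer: 40069/2168 ≈ 18.482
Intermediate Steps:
b(S) = S + 2*S**2 (b(S) = (S**2 + S**2) + S = 2*S**2 + S = S + 2*S**2)
P = 9001/542 (P = -3 + 21254/(-16365 + 17449) = -3 + 21254/1084 = -3 + 21254*(1/1084) = -3 + 10627/542 = 9001/542 ≈ 16.607)
K(b(-4/(-2) - 5/4)) + P = (-4/(-2) - 5/4)*(1 + 2*(-4/(-2) - 5/4)) + 9001/542 = (-4*(-1/2) - 5*1/4)*(1 + 2*(-4*(-1/2) - 5*1/4)) + 9001/542 = (2 - 5/4)*(1 + 2*(2 - 5/4)) + 9001/542 = 3*(1 + 2*(3/4))/4 + 9001/542 = 3*(1 + 3/2)/4 + 9001/542 = (3/4)*(5/2) + 9001/542 = 15/8 + 9001/542 = 40069/2168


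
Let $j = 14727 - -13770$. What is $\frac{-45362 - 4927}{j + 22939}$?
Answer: $- \frac{50289}{51436} \approx -0.9777$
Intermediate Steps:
$j = 28497$ ($j = 14727 + 13770 = 28497$)
$\frac{-45362 - 4927}{j + 22939} = \frac{-45362 - 4927}{28497 + 22939} = - \frac{50289}{51436}$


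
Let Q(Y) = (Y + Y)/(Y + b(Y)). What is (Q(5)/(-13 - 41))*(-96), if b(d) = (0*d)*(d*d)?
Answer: 32/9 ≈ 3.5556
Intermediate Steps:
b(d) = 0 (b(d) = 0*d² = 0)
Q(Y) = 2 (Q(Y) = (Y + Y)/(Y + 0) = (2*Y)/Y = 2)
(Q(5)/(-13 - 41))*(-96) = (2/(-13 - 41))*(-96) = (2/(-54))*(-96) = -1/54*2*(-96) = -1/27*(-96) = 32/9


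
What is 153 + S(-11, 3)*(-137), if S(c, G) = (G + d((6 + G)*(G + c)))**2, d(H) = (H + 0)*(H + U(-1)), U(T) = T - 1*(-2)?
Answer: -3584361672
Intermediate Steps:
U(T) = 2 + T (U(T) = T + 2 = 2 + T)
d(H) = H*(1 + H) (d(H) = (H + 0)*(H + (2 - 1)) = H*(H + 1) = H*(1 + H))
S(c, G) = (G + (1 + (6 + G)*(G + c))*(6 + G)*(G + c))**2 (S(c, G) = (G + ((6 + G)*(G + c))*(1 + (6 + G)*(G + c)))**2 = (G + (1 + (6 + G)*(G + c))*(6 + G)*(G + c))**2)
153 + S(-11, 3)*(-137) = 153 + (3 + (3**2 + 6*3 + 6*(-11) + 3*(-11))*(1 + 3**2 + 6*3 + 6*(-11) + 3*(-11)))**2*(-137) = 153 + (3 + (9 + 18 - 66 - 33)*(1 + 9 + 18 - 66 - 33))**2*(-137) = 153 + (3 - 72*(-71))**2*(-137) = 153 + (3 + 5112)**2*(-137) = 153 + 5115**2*(-137) = 153 + 26163225*(-137) = 153 - 3584361825 = -3584361672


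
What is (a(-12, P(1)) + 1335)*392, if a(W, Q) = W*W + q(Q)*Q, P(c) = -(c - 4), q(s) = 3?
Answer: 583296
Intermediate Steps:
P(c) = 4 - c (P(c) = -(-4 + c) = 4 - c)
a(W, Q) = W**2 + 3*Q (a(W, Q) = W*W + 3*Q = W**2 + 3*Q)
(a(-12, P(1)) + 1335)*392 = (((-12)**2 + 3*(4 - 1*1)) + 1335)*392 = ((144 + 3*(4 - 1)) + 1335)*392 = ((144 + 3*3) + 1335)*392 = ((144 + 9) + 1335)*392 = (153 + 1335)*392 = 1488*392 = 583296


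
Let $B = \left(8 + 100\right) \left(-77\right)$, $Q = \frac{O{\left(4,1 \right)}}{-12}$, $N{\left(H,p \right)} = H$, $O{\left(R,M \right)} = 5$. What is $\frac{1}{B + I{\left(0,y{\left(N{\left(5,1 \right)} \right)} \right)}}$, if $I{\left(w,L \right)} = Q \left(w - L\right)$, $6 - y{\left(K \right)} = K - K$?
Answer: $- \frac{2}{16627} \approx -0.00012029$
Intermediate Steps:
$y{\left(K \right)} = 6$ ($y{\left(K \right)} = 6 - \left(K - K\right) = 6 - 0 = 6 + 0 = 6$)
$Q = - \frac{5}{12}$ ($Q = \frac{5}{-12} = 5 \left(- \frac{1}{12}\right) = - \frac{5}{12} \approx -0.41667$)
$I{\left(w,L \right)} = - \frac{5 w}{12} + \frac{5 L}{12}$ ($I{\left(w,L \right)} = - \frac{5 \left(w - L\right)}{12} = - \frac{5 w}{12} + \frac{5 L}{12}$)
$B = -8316$ ($B = 108 \left(-77\right) = -8316$)
$\frac{1}{B + I{\left(0,y{\left(N{\left(5,1 \right)} \right)} \right)}} = \frac{1}{-8316 + \left(\left(- \frac{5}{12}\right) 0 + \frac{5}{12} \cdot 6\right)} = \frac{1}{-8316 + \left(0 + \frac{5}{2}\right)} = \frac{1}{-8316 + \frac{5}{2}} = \frac{1}{- \frac{16627}{2}} = - \frac{2}{16627}$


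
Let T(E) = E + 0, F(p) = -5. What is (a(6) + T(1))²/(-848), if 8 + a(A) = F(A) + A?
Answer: -9/212 ≈ -0.042453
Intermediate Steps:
T(E) = E
a(A) = -13 + A (a(A) = -8 + (-5 + A) = -13 + A)
(a(6) + T(1))²/(-848) = ((-13 + 6) + 1)²/(-848) = (-7 + 1)²*(-1/848) = (-6)²*(-1/848) = 36*(-1/848) = -9/212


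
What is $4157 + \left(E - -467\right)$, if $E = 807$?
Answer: $5431$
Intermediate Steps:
$4157 + \left(E - -467\right) = 4157 + \left(807 - -467\right) = 4157 + \left(807 + 467\right) = 4157 + 1274 = 5431$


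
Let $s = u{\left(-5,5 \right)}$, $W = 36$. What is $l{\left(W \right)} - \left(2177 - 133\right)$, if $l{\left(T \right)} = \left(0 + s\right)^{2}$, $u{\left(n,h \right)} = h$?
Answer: $-2019$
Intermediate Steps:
$s = 5$
$l{\left(T \right)} = 25$ ($l{\left(T \right)} = \left(0 + 5\right)^{2} = 5^{2} = 25$)
$l{\left(W \right)} - \left(2177 - 133\right) = 25 - \left(2177 - 133\right) = 25 - 2044 = -2019$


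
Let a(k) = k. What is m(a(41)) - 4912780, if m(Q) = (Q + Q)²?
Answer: -4906056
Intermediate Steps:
m(Q) = 4*Q² (m(Q) = (2*Q)² = 4*Q²)
m(a(41)) - 4912780 = 4*41² - 4912780 = 4*1681 - 4912780 = 6724 - 4912780 = -4906056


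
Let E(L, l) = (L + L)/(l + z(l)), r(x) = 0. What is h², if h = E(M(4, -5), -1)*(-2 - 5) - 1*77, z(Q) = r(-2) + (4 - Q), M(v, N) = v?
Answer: 8281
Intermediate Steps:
z(Q) = 4 - Q (z(Q) = 0 + (4 - Q) = 4 - Q)
E(L, l) = L/2 (E(L, l) = (L + L)/(l + (4 - l)) = (2*L)/4 = (2*L)*(¼) = L/2)
h = -91 (h = ((½)*4)*(-2 - 5) - 1*77 = 2*(-7) - 77 = -14 - 77 = -91)
h² = (-91)² = 8281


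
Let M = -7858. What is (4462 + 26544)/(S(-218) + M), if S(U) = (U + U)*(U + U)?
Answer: 15503/91119 ≈ 0.17014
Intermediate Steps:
S(U) = 4*U² (S(U) = (2*U)*(2*U) = 4*U²)
(4462 + 26544)/(S(-218) + M) = (4462 + 26544)/(4*(-218)² - 7858) = 31006/(4*47524 - 7858) = 31006/(190096 - 7858) = 31006/182238 = 31006*(1/182238) = 15503/91119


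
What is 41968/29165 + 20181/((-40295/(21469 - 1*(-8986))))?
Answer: -3584695646603/235040735 ≈ -15251.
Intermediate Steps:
41968/29165 + 20181/((-40295/(21469 - 1*(-8986)))) = 41968*(1/29165) + 20181/((-40295/(21469 + 8986))) = 41968/29165 + 20181/((-40295/30455)) = 41968/29165 + 20181/((-40295*1/30455)) = 41968/29165 + 20181/(-8059/6091) = 41968/29165 + 20181*(-6091/8059) = 41968/29165 - 122922471/8059 = -3584695646603/235040735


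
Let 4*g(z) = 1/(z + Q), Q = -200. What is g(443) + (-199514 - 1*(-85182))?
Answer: -111130703/972 ≈ -1.1433e+5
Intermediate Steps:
g(z) = 1/(4*(-200 + z)) (g(z) = 1/(4*(z - 200)) = 1/(4*(-200 + z)))
g(443) + (-199514 - 1*(-85182)) = 1/(4*(-200 + 443)) + (-199514 - 1*(-85182)) = (1/4)/243 + (-199514 + 85182) = (1/4)*(1/243) - 114332 = 1/972 - 114332 = -111130703/972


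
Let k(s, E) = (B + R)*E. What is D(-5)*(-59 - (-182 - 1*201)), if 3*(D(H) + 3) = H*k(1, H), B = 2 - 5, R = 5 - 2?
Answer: -972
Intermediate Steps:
R = 3
B = -3
k(s, E) = 0 (k(s, E) = (-3 + 3)*E = 0*E = 0)
D(H) = -3 (D(H) = -3 + (H*0)/3 = -3 + (1/3)*0 = -3 + 0 = -3)
D(-5)*(-59 - (-182 - 1*201)) = -3*(-59 - (-182 - 1*201)) = -3*(-59 - (-182 - 201)) = -3*(-59 - 1*(-383)) = -3*(-59 + 383) = -3*324 = -972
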